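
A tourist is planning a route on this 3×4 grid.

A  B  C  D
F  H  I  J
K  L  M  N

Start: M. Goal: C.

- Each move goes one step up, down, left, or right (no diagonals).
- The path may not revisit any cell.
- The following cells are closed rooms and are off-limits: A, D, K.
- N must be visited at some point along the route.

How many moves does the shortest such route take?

Any route passes through N somewhere between M and C. Summing Manhattan distances along the two legs (M → N → C) gives a lower bound of 1 + 3 = 4 moves.
A route of 4 moves achieves this: M → N → J → I → C.
Since 4 matches the lower bound, it is optimal.

4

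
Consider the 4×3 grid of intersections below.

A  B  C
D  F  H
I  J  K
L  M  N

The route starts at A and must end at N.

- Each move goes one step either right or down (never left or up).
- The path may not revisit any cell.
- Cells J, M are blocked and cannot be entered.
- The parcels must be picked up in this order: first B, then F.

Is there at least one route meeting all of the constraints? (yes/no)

yes

One route that works: A → B → F → H → K → N.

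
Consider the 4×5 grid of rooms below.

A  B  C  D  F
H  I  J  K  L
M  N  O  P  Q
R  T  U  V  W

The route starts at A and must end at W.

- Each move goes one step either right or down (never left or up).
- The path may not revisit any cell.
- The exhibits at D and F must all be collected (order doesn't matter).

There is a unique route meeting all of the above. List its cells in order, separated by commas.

A, B, C, D, F, L, Q, W

Moves only go right or down, so the column and row indices never decrease.
Route from A: right 4 to F, down 3 to W — 7 moves in all.
Check: all required cells visited.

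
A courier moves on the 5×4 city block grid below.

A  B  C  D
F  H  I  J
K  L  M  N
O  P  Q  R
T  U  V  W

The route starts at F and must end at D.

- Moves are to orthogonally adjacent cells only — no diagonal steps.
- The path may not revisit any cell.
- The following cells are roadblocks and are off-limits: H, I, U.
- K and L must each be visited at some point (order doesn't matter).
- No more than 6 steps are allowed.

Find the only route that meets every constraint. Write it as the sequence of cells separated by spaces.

F K L M N J D

The 6-move cap with required stops at K, L leaves no slack for detours.
Route from F: down 1 to K, right 3 to N, up 2 to D — 6 moves in all.
Check: all required cells visited; 6 ≤ 6 moves.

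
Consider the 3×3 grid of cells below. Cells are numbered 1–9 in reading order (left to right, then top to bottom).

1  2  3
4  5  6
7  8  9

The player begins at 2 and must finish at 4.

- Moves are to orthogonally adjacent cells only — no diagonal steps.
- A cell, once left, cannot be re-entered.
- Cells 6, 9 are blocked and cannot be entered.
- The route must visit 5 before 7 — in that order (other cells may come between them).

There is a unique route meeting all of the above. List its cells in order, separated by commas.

2, 5, 8, 7, 4

The waypoints must appear in the order 5, 7, with no cell reused.
Route from 2: 2× down (reaching 8), left to 7, up to 4 — 4 moves in all.
Check: order respected (5 at step 1, 7 at step 3).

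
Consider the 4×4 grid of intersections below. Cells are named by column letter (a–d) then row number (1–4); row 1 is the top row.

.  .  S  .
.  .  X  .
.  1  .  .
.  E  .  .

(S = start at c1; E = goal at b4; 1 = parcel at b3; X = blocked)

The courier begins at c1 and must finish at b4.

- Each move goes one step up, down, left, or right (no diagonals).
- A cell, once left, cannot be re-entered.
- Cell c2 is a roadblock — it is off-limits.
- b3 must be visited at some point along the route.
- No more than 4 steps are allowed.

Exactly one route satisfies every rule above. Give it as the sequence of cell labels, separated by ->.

c1 -> b1 -> b2 -> b3 -> b4

The budget equals the shortest possible length, so every move has to be on a shortest route through the required cells.
Route from c1: left to b1, 3× down (reaching b4) — 4 moves in all.
Check: all required cells visited; 4 ≤ 4 moves.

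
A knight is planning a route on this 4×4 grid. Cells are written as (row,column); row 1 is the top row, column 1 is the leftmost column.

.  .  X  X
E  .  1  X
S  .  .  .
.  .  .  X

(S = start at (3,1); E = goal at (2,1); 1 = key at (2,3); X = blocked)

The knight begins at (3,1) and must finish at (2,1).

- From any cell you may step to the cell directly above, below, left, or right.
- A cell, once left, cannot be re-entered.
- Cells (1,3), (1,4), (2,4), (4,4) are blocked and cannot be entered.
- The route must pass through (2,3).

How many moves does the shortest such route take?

Any route passes through (2,3) somewhere between (3,1) and (2,1). Summing Manhattan distances along the two legs ((3,1) → (2,3) → (2,1)) gives a lower bound of 3 + 2 = 5 moves.
A route of 5 moves achieves this: (3,1) → (3,2) → (3,3) → (2,3) → (2,2) → (2,1).
Since 5 matches the lower bound, it is optimal.

5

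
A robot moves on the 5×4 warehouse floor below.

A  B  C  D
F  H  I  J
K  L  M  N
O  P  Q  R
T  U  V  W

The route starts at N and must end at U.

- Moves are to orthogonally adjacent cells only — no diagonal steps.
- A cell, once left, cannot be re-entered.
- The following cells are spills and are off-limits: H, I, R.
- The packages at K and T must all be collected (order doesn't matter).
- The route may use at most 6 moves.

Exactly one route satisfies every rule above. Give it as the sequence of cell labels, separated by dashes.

Any route must reach K and T and still end at U within 6 moves, so the order of the required stops is forced.
Route from N: left 3 to K, down 2 to T, right 1 to U — 6 moves in all.
Check: all required cells visited; 6 ≤ 6 moves.

N - M - L - K - O - T - U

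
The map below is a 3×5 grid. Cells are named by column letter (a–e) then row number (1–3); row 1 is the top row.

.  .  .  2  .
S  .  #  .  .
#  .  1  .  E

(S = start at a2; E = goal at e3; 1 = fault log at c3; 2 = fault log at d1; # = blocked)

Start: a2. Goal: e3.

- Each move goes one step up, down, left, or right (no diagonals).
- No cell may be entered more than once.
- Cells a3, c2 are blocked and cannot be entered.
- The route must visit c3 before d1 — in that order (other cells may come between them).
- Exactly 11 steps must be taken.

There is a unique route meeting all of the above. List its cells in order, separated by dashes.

a2 - a1 - b1 - b2 - b3 - c3 - d3 - d2 - d1 - e1 - e2 - e3

The waypoints must appear in the order c3, d1, with no cell reused.
Route from a2: up to a1, right to b1, 2× down (reaching b3), 2× right (reaching d3), 2× up (reaching d1), right to e1, 2× down (reaching e3) — 11 moves in all.
Check: order respected (1 at step 5, 2 at step 8); 11 moves as required.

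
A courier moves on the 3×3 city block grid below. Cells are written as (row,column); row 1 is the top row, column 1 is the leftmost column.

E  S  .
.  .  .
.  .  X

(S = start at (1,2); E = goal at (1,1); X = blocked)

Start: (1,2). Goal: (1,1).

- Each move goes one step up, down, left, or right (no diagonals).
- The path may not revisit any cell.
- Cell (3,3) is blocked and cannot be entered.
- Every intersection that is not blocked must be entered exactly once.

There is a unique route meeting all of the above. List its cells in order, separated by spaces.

(1,2) (1,3) (2,3) (2,2) (3,2) (3,1) (2,1) (1,1)

Need to visit all 8 open cells exactly once, starting at (1,2) and ending at (1,1).
Cell (3,1) has only two open neighbours ((2,1) and (3,2)), so the path must pass straight through it: one of those is the cell it's entered from and the other is where it exits.
Route from (1,2): right 1 to (1,3), down 1 to (2,3), left 1 to (2,2), down 1 to (3,2), left 1 to (3,1), up 2 to (1,1) — 7 moves in all.
Check: all 8 open cells covered.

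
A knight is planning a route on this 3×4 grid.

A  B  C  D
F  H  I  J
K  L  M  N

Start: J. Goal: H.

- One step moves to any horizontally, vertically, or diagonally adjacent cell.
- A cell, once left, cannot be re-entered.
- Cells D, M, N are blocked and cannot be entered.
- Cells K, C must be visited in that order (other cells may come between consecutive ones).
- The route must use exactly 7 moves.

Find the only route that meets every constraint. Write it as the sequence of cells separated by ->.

The waypoints must appear in the order K, C, with no cell reused.
Route from J: left to I, down-left to L, left to K, up to F, up-right to B, right to C, down-left to H — 7 moves in all.
Check: order respected (K at step 3, C at step 6); 7 moves as required.

J -> I -> L -> K -> F -> B -> C -> H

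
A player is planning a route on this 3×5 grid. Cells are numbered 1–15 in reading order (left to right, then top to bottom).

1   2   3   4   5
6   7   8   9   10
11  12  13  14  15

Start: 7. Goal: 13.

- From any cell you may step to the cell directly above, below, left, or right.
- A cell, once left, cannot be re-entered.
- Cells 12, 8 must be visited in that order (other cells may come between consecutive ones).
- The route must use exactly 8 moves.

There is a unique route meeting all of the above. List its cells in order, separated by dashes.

The waypoints must appear in the order 12, 8, with no cell reused.
Route from 7: down to 12, left to 11, 2× up (reaching 1), 2× right (reaching 3), 2× down (reaching 13) — 8 moves in all.
Check: order respected (12 at step 1, 8 at step 7); 8 moves as required.

7 - 12 - 11 - 6 - 1 - 2 - 3 - 8 - 13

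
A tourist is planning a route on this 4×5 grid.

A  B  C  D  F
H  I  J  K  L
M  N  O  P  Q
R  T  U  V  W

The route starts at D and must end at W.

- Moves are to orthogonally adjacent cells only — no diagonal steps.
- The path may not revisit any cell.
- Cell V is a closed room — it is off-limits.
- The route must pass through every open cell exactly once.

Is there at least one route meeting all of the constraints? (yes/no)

yes

One route that works: D → F → L → K → J → C → B → A → H → I → N → M → R → T → U → O → P → Q → W.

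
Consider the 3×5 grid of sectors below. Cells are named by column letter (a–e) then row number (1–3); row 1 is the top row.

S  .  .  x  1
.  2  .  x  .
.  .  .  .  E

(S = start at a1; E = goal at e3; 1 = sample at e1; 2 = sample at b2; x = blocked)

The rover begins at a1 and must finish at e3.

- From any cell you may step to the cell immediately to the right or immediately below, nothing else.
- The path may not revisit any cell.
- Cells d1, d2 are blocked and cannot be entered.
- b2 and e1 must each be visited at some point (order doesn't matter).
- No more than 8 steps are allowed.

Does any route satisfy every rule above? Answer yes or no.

b2 is below but to the left of e1: going e1 → b2 would need a leftward move and b2 → e1 an upward move, so no right/down-only route can visit both required cells.

no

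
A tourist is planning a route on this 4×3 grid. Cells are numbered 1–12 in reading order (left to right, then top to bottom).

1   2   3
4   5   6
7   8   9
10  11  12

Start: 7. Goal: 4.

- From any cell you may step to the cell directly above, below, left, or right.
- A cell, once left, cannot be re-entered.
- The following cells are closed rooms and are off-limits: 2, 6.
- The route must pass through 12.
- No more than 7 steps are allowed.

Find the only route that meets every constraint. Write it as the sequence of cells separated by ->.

7 -> 10 -> 11 -> 12 -> 9 -> 8 -> 5 -> 4

Any route must reach 12 and still end at 4 within 7 moves, so the order of the required stops is forced.
Route from 7: down 1 to 10, right 2 to 12, up 1 to 9, left 1 to 8, up 1 to 5, left 1 to 4 — 7 moves in all.
Check: all required cells visited; 7 ≤ 7 moves.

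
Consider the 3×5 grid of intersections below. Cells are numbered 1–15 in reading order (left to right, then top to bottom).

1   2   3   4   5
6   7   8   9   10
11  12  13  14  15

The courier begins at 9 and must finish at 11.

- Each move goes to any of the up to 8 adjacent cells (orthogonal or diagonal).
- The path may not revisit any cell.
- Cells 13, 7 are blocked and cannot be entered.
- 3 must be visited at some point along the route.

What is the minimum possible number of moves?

Any route passes through 3 somewhere between 9 and 11. Summing Chebyshev distances along the two legs (9 → 3 → 11) gives a lower bound of 1 + 2 = 3 moves.
That bound ignores the blocked cells. Measuring each leg by the fewest moves that actually steer around them (9→3: 1; 3→11: 3) raises the lower bound to 4.
A route of 4 moves exists: 9 → 3 → 2 → 6 → 11.
Since 4 matches that lower bound, it is optimal.

4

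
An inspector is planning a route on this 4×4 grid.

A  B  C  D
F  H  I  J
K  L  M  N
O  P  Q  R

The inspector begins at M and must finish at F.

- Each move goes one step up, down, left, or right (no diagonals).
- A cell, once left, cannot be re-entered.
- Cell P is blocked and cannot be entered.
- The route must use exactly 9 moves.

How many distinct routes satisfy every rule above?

Need simple routes of exactly 9 moves from M to F (Manhattan distance 3, so 3 moves are spent on a detour and 3 undoing it).
Branch systematically from the start, pruning whenever the remaining move budget drops below the Manhattan distance to F or differs from it in parity. Grouping the completions by first move — via I: 1; via Q: 7; via L: 1; via N: 4 — and summing: 1 + 7 + 1 + 4 = 13.
That gives 13 routes.

13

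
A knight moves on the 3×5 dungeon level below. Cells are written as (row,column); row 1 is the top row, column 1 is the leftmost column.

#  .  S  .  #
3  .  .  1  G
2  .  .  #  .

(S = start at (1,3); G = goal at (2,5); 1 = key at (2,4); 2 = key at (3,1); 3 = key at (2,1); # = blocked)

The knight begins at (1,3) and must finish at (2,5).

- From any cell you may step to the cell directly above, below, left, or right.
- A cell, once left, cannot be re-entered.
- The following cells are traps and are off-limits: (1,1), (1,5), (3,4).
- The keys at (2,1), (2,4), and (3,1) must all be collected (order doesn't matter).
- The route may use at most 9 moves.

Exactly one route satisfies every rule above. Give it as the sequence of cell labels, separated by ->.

The 9-move cap with required stops at (2,1), (2,4), (3,1) leaves no slack for detours.
Route from (1,3): left 1 to (1,2), down 1 to (2,2), left 1 to (2,1), down 1 to (3,1), right 2 to (3,3), up 1 to (2,3), right 2 to (2,5) — 9 moves in all.
Check: all required cells visited; 9 ≤ 9 moves.

(1,3) -> (1,2) -> (2,2) -> (2,1) -> (3,1) -> (3,2) -> (3,3) -> (2,3) -> (2,4) -> (2,5)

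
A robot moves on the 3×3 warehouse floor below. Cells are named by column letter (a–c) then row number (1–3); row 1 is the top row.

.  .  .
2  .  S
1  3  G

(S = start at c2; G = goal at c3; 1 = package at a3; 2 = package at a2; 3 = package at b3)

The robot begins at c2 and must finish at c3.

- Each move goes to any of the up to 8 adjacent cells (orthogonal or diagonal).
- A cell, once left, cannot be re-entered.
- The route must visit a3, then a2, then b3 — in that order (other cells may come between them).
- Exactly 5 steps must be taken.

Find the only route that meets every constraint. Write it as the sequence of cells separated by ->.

c2 -> b2 -> a3 -> a2 -> b3 -> c3

The waypoints must appear in the order a3, a2, b3, with no cell reused.
Route from c2: left to b2, down-left to a3, up to a2, down-right to b3, right to c3 — 5 moves in all.
Check: order respected (1 at step 2, 2 at step 3, 3 at step 4); 5 moves as required.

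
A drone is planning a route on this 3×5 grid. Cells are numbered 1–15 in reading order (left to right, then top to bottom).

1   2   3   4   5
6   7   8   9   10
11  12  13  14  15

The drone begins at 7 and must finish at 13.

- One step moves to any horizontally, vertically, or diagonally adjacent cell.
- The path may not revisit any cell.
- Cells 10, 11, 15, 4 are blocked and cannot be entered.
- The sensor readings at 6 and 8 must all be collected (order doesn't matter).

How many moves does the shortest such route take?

4

Any route passes through 6 and 8 in some order between 7 and 13. Summing Chebyshev distances along each leg and taking the cheapest ordering (7 → 6 → 8 → 13) gives a lower bound of 1 + 2 + 1 = 4 moves.
A route of 4 moves achieves this: 7 → 6 → 2 → 8 → 13.
Since 4 matches the lower bound, it is optimal.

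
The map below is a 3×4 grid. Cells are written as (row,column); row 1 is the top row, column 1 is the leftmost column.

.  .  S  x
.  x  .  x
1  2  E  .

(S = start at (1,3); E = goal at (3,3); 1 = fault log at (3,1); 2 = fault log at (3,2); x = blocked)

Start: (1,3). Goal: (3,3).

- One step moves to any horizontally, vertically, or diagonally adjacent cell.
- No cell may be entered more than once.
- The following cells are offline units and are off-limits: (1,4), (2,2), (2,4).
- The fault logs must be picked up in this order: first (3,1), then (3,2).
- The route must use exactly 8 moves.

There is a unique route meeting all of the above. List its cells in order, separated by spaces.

The waypoints must appear in the order (3,1), (3,2), with no cell reused.
Route from (1,3): left 2 to (1,1), down 2 to (3,1), right 1 to (3,2), up-right 1 to (2,3), down-right 1 to (3,4), left 1 to (3,3) — 8 moves in all.
Check: order respected (1 at step 4, 2 at step 5); 8 moves as required.

(1,3) (1,2) (1,1) (2,1) (3,1) (3,2) (2,3) (3,4) (3,3)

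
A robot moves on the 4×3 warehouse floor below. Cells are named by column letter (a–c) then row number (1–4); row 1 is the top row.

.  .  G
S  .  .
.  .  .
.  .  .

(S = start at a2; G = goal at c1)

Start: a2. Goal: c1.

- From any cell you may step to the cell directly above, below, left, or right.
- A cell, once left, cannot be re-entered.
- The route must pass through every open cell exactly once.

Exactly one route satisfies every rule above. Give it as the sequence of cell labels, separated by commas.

Need to visit all 12 open cells exactly once, starting at a2 and ending at c1.
Cell c4 has only two open neighbours (c3 and b4), so the path must pass straight through it: one of those is the cell it's entered from and the other is where it exits.
Route from a2: up to a1, right to b1, 2× down (reaching b3), left to a3, down to a4, 2× right (reaching c4), 3× up (reaching c1) — 11 moves in all.
Check: all 12 open cells covered.

a2, a1, b1, b2, b3, a3, a4, b4, c4, c3, c2, c1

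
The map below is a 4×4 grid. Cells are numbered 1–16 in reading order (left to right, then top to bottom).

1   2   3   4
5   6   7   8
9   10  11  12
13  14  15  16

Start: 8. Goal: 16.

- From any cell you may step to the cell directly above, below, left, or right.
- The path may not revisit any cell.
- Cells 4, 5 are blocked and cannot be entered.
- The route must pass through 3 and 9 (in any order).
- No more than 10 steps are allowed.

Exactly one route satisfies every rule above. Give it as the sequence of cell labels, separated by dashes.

The budget equals the shortest possible length, so every move has to be on a shortest route through the required cells.
Route from 8: left to 7, up to 3, left to 2, 2× down (reaching 10), left to 9, down to 13, 3× right (reaching 16) — 10 moves in all.
Check: all required cells visited; 10 ≤ 10 moves.

8 - 7 - 3 - 2 - 6 - 10 - 9 - 13 - 14 - 15 - 16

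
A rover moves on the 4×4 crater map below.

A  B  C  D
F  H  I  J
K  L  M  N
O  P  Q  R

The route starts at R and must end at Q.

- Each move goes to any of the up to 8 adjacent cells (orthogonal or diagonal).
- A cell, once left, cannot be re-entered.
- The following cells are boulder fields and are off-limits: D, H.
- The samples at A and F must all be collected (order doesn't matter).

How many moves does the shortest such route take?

7

Any route passes through A and F in some order between R and Q. Summing Chebyshev distances along each leg and taking the cheapest ordering (R → A → F → Q) gives a lower bound of 3 + 1 + 2 = 6 moves.
That bound ignores the blocked cells. Measuring each leg by the fewest moves that actually steer around them (R→F: 3; F→A: 1; A→Q: 3) raises the lower bound to 7.
A route of 7 moves exists: R → M → I → B → A → F → L → Q.
Since 7 matches that lower bound, it is optimal.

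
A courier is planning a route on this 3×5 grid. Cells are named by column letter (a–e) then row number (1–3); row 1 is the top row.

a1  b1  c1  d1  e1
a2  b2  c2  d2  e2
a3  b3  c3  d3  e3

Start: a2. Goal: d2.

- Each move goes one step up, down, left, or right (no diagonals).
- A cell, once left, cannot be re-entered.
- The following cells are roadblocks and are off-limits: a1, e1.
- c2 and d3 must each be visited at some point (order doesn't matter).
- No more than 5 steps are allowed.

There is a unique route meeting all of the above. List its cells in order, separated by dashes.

The budget equals the shortest possible length, so every move has to be on a shortest route through the required cells.
Route from a2: right 2 to c2, down 1 to c3, right 1 to d3, up 1 to d2 — 5 moves in all.
Check: all required cells visited; 5 ≤ 5 moves.

a2 - b2 - c2 - c3 - d3 - d2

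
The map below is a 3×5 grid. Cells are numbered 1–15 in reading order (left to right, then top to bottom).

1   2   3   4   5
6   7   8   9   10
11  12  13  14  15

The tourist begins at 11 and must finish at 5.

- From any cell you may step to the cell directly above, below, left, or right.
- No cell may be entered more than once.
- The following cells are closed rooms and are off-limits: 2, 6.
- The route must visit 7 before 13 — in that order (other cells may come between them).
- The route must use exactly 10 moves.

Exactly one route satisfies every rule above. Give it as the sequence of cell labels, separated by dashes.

11 - 12 - 7 - 8 - 13 - 14 - 15 - 10 - 9 - 4 - 5

The waypoints must appear in the order 7, 13, with no cell reused.
Route from 11: right 1 to 12, up 1 to 7, right 1 to 8, down 1 to 13, right 2 to 15, up 1 to 10, left 1 to 9, up 1 to 4, right 1 to 5 — 10 moves in all.
Check: order respected (7 at step 2, 13 at step 4); 10 moves as required.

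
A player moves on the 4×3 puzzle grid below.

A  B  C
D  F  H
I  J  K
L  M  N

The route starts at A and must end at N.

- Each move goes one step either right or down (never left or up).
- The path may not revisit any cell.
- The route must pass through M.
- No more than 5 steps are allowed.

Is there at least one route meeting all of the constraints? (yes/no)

One route that works: A → D → I → L → M → N.

yes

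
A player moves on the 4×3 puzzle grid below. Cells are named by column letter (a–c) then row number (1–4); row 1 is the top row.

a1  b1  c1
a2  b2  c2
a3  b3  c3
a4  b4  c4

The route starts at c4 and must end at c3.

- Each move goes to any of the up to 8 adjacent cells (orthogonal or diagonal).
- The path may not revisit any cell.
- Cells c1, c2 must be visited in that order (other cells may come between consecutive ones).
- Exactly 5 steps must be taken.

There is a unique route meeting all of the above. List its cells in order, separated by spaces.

The waypoints must appear in the order c1, c2, with no cell reused.
Route from c4: up-left to b3, up to b2, up-right to c1, 2× down (reaching c3) — 5 moves in all.
Check: order respected (c1 at step 3, c2 at step 4); 5 moves as required.

c4 b3 b2 c1 c2 c3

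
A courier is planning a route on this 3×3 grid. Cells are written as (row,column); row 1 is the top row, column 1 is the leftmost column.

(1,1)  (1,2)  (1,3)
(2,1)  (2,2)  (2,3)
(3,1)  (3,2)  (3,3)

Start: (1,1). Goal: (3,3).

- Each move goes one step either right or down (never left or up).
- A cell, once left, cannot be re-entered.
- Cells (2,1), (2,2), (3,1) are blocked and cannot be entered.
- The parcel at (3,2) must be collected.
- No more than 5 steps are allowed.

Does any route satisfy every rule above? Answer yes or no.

no

Every right/down route from (1,1) to (3,2) runs into a blocked cell, so that leg cannot be completed.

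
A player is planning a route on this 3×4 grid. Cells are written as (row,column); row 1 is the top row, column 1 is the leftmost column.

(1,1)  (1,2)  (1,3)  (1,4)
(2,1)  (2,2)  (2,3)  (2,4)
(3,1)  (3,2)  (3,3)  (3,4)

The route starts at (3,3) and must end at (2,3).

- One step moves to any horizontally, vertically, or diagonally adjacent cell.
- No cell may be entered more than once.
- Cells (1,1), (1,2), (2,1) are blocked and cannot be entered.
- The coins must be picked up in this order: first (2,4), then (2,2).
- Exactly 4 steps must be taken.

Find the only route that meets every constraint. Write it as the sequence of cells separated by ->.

The waypoints must appear in the order (2,4), (2,2), with no cell reused.
Route from (3,3): up-right 1 to (2,4), up-left 1 to (1,3), down-left 1 to (2,2), right 1 to (2,3) — 4 moves in all.
Check: order respected ((2,4) at step 1, (2,2) at step 3); 4 moves as required.

(3,3) -> (2,4) -> (1,3) -> (2,2) -> (2,3)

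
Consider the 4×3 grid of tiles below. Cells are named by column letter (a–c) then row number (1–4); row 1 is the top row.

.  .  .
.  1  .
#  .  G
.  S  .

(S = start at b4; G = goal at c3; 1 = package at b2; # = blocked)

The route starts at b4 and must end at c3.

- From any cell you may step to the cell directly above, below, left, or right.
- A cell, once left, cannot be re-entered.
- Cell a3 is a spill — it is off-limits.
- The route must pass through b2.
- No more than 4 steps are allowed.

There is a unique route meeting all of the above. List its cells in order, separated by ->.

Any route must reach b2 and still end at c3 within 4 moves, so the order of the required stops is forced.
Route from b4: 2× up (reaching b2), right to c2, down to c3 — 4 moves in all.
Check: all required cells visited; 4 ≤ 4 moves.

b4 -> b3 -> b2 -> c2 -> c3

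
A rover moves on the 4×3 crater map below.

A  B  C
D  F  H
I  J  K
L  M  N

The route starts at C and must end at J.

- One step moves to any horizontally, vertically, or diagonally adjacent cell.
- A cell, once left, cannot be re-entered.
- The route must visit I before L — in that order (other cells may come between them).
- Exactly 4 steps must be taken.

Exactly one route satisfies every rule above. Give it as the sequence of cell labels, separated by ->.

The waypoints must appear in the order I, L, with no cell reused.
Route from C: down-left 2 to I, down 1 to L, up-right 1 to J — 4 moves in all.
Check: order respected (I at step 2, L at step 3); 4 moves as required.

C -> F -> I -> L -> J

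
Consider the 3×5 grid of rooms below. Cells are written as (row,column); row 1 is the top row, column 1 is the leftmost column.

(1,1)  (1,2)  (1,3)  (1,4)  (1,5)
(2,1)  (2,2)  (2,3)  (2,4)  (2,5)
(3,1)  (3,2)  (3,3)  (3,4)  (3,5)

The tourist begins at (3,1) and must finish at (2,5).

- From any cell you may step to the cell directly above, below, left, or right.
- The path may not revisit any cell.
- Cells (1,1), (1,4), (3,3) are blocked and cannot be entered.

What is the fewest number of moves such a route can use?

The Manhattan distance from (3,1) to (2,5) is |3−2| + |1−5| = 5, so at least 5 moves are needed.
A route of 5 moves achieves this: (3,1) → (2,1) → (2,2) → (2,3) → (2,4) → (2,5).
Since 5 matches the lower bound, it is optimal.

5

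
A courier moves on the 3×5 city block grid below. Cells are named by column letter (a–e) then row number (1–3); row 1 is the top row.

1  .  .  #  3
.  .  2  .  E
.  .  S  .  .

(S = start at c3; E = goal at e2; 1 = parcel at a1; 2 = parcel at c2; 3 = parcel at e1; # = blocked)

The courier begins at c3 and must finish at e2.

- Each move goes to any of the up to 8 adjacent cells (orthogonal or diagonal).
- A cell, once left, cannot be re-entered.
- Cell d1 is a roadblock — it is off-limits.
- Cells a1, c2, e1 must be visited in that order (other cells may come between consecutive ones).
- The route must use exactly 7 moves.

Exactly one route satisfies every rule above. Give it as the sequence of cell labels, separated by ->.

c3 -> b2 -> a1 -> b1 -> c2 -> d2 -> e1 -> e2

The waypoints must appear in the order a1, c2, e1, with no cell reused.
Route from c3: up-left 2 to a1, right 1 to b1, down-right 1 to c2, right 1 to d2, up-right 1 to e1, down 1 to e2 — 7 moves in all.
Check: order respected (1 at step 2, 2 at step 4, 3 at step 6); 7 moves as required.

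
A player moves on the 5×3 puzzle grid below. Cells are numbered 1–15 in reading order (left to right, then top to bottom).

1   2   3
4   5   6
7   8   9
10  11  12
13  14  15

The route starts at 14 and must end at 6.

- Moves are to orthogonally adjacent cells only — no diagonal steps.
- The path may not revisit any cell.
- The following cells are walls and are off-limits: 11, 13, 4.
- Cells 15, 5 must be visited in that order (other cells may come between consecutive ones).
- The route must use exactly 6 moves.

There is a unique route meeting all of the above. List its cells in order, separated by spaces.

The waypoints must appear in the order 15, 5, with no cell reused.
Route from 14: right 1 to 15, up 2 to 9, left 1 to 8, up 1 to 5, right 1 to 6 — 6 moves in all.
Check: order respected (15 at step 1, 5 at step 5); 6 moves as required.

14 15 12 9 8 5 6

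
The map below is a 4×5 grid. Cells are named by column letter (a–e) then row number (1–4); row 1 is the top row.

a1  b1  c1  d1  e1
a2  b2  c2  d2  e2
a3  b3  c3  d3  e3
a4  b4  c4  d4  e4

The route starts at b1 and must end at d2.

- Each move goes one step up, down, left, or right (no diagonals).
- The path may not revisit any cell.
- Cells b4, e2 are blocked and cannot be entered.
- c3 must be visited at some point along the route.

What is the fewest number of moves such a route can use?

5

Any route passes through c3 somewhere between b1 and d2. Summing Manhattan distances along the two legs (b1 → c3 → d2) gives a lower bound of 3 + 2 = 5 moves.
A route of 5 moves achieves this: b1 → b2 → b3 → c3 → c2 → d2.
Since 5 matches the lower bound, it is optimal.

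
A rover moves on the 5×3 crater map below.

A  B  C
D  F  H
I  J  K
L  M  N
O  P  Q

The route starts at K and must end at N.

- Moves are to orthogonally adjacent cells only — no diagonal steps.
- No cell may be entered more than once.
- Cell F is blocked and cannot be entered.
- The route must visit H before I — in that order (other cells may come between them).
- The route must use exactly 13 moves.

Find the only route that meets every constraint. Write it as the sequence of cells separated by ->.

The waypoints must appear in the order H, I, with no cell reused.
Route from K: up 2 to C, left 2 to A, down 2 to I, right 1 to J, down 1 to M, left 1 to L, down 1 to O, right 2 to Q, up 1 to N — 13 moves in all.
Check: order respected (H at step 1, I at step 6); 13 moves as required.

K -> H -> C -> B -> A -> D -> I -> J -> M -> L -> O -> P -> Q -> N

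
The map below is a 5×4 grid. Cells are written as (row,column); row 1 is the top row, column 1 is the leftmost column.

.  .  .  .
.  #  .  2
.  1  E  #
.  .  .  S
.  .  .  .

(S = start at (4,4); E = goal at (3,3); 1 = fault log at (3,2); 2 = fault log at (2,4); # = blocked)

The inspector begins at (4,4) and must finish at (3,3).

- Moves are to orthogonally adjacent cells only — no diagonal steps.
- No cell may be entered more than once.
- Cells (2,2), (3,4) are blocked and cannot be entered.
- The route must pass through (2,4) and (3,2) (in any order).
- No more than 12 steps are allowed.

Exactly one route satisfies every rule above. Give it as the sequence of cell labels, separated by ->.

(4,4) -> (4,3) -> (4,2) -> (3,2) -> (3,1) -> (2,1) -> (1,1) -> (1,2) -> (1,3) -> (1,4) -> (2,4) -> (2,3) -> (3,3)

Any route must reach (2,4) and (3,2) and still end at (3,3) within 12 moves, so the order of the required stops is forced.
Route from (4,4): left 2 to (4,2), up 1 to (3,2), left 1 to (3,1), up 2 to (1,1), right 3 to (1,4), down 1 to (2,4), left 1 to (2,3), down 1 to (3,3) — 12 moves in all.
Check: all required cells visited; 12 ≤ 12 moves.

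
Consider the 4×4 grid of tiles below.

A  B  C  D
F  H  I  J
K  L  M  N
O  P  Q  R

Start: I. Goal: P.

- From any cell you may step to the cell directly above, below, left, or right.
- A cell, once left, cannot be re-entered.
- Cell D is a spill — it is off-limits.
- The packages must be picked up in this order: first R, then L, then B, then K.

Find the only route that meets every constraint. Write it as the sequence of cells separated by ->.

I -> J -> N -> R -> Q -> M -> L -> H -> B -> A -> F -> K -> O -> P

The waypoints must appear in the order R, L, B, K, with no cell reused.
Route from I: right to J, 2× down (reaching R), left to Q, up to M, left to L, 2× up (reaching B), left to A, 3× down (reaching O), right to P — 13 moves in all.
Check: order respected (R at step 3, L at step 6, B at step 8, K at step 11).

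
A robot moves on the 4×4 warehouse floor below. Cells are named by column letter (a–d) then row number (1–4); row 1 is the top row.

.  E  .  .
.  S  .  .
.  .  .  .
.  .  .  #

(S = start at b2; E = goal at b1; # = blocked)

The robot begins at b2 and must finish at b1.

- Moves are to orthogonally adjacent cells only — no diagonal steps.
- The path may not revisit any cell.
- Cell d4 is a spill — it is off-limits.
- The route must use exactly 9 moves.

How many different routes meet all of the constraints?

15

Need simple routes of exactly 9 moves from b2 to b1 (Manhattan distance 1, so 4 moves are spent on a detour and 4 undoing it).
Branch systematically from the start, pruning whenever the remaining move budget drops below the Manhattan distance to b1 or differs from it in parity. Grouping the completions by first move — via b3: 5; via a2: 6; via c2: 4 (no valid completion starts via b1) — and summing: 5 + 6 + 4 = 15.
That gives 15 routes.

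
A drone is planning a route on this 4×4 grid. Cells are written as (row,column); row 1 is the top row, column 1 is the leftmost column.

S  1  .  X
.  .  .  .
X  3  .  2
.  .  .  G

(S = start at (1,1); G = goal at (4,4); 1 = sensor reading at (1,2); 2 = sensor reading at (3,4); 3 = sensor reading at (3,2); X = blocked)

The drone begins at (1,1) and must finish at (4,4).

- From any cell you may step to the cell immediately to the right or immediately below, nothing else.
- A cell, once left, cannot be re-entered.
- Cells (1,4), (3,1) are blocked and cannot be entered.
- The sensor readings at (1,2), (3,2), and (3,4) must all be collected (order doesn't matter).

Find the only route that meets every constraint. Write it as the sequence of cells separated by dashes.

Moves only go right or down, so the column and row indices never decrease.
Route from (1,1): right 1 to (1,2), down 2 to (3,2), right 2 to (3,4), down 1 to (4,4) — 6 moves in all.
Check: all required cells visited.

(1,1) - (1,2) - (2,2) - (3,2) - (3,3) - (3,4) - (4,4)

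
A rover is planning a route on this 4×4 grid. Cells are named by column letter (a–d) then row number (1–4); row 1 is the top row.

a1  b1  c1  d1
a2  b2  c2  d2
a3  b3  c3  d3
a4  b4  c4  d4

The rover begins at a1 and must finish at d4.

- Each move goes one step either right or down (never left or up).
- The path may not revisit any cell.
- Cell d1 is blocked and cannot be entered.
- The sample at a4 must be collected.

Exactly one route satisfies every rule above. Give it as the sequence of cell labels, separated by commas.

a1, a2, a3, a4, b4, c4, d4

Moves only go right or down, so the column and row indices never decrease.
Route from a1: 3× down (reaching a4), 3× right (reaching d4) — 6 moves in all.
Check: all required cells visited.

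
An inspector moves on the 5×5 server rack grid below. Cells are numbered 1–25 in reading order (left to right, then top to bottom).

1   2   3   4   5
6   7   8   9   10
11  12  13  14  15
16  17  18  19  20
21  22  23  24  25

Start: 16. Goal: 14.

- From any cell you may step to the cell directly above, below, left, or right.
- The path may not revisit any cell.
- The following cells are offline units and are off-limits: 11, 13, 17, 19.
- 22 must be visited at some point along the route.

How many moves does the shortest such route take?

8

Any route passes through 22 somewhere between 16 and 14. Summing Manhattan distances along the two legs (16 → 22 → 14) gives a lower bound of 2 + 4 = 6 moves.
That bound ignores the blocked cells. Measuring each leg by the fewest moves that actually steer around them (16→22: 2; 22→14: 6) raises the lower bound to 8.
A route of 8 moves exists: 16 → 21 → 22 → 23 → 24 → 25 → 20 → 15 → 14.
Since 8 matches that lower bound, it is optimal.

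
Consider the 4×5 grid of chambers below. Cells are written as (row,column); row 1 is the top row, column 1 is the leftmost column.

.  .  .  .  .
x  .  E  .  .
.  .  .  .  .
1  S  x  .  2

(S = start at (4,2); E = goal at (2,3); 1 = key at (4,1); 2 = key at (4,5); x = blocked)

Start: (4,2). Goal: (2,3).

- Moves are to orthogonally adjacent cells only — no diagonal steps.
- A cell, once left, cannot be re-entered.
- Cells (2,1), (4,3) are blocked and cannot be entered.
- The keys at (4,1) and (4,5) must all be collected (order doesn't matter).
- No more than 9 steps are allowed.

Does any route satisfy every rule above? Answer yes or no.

no

Even ignoring the no-revisit rule, getting from (4,2) to (2,3), taking the cheapest ordering (4,2) → (4,1) → (4,5) → (2,3) needs at least 1 + 6 + 4 = 11 moves (fewest moves per leg, detouring around blocked cells), which exceeds the 9-move limit.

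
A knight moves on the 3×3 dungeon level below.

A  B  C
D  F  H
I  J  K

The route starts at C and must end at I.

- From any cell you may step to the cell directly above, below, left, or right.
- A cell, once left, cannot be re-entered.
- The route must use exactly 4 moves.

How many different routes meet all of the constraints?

6

Need simple routes of exactly 4 moves from C to I (Manhattan distance 4, so 0 moves are spent on a detour and 0 undoing it).
Enumerating: C H K J I | C H F J I | C H F D I | C B F J I | C B F D I | C B A D I.
That gives 6 routes.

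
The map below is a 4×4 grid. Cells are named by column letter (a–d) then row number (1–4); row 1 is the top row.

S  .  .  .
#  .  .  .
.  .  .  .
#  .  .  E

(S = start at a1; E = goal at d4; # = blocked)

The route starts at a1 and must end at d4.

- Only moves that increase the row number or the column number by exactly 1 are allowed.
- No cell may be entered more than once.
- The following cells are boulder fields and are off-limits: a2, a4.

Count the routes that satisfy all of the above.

A right/down-only route from a1 to d4 makes exactly 3 down-moves and 3 right-moves in some order.
With no other constraints that would be C(6,3) = 20 routes.
Subtract routes through each blocked cell (inclusion–exclusion for overlaps): − through a2: 10 − through a4: 1 + through a2&a4: 1 → 10.
That gives 10 routes.

10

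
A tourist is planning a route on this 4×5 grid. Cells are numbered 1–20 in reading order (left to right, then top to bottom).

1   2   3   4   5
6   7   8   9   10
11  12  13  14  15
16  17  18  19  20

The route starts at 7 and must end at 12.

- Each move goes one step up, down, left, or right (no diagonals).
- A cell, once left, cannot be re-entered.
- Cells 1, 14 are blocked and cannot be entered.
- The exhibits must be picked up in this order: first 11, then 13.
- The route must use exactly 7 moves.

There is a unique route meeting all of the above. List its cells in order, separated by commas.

7, 6, 11, 16, 17, 18, 13, 12

The waypoints must appear in the order 11, 13, with no cell reused.
Route from 7: left to 6, 2× down (reaching 16), 2× right (reaching 18), up to 13, left to 12 — 7 moves in all.
Check: order respected (11 at step 2, 13 at step 6); 7 moves as required.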